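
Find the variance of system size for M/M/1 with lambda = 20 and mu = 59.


rho = 20/59; Var(N) = rho/(1-rho)^2 = 0.78

0.78


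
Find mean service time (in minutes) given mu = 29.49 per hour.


Mean service time = 60/mu = 60/29.49 = 2.03 minutes

2.03 minutes


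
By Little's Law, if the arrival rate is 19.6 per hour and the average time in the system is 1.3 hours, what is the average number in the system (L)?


L = lambda * W = 19.6 * 1.3 = 25.48

25.48


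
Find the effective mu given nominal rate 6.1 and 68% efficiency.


Effective rate = mu * efficiency = 6.1 * 0.68 = 4.15 per hour

4.15 per hour


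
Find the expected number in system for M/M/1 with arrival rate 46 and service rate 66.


rho = 46/66; L = rho/(1-rho) = 2.3

2.3


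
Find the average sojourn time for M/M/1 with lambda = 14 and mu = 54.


W = 1/(mu - lambda) = 1/(54 - 14) = 0.025 hours

0.025 hours


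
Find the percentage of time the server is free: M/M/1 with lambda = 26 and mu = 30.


Idle fraction = (1 - rho) * 100 = (1 - 26/30) * 100 = 13.3%

13.3%


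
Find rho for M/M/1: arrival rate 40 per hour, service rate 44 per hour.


rho = lambda/mu = 40/44 = 0.9091

0.9091


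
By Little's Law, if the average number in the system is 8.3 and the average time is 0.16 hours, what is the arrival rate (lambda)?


lambda = L / W = 8.3 / 0.16 = 51.88 per hour

51.88 per hour


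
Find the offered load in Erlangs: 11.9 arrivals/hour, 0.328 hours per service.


Offered load a = lambda * E[S] = 11.9 * 0.328 = 3.9 Erlangs

3.9 Erlangs


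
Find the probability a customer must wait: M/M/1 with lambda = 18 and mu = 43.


P(wait) = rho = lambda/mu = 18/43 = 0.4186

0.4186


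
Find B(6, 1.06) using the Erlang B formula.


B(N,A) = (A^N/N!) / sum(A^k/k!, k=0..N) with N=6, A=1.06 = 0.0007

0.0007


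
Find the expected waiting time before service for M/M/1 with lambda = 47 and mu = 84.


rho = 47/84; Wq = rho/(mu - lambda) = 0.0151 hours

0.0151 hours


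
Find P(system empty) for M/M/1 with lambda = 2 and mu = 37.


P0 = 1 - rho = 1 - 2/37 = 0.9459

0.9459


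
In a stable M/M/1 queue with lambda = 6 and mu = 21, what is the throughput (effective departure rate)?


For a stable queue (lambda < mu), throughput = lambda = 6 per hour

6 per hour


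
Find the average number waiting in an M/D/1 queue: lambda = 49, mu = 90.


M/D/1: Lq = rho^2 / (2*(1-rho)) where rho = 49/90; Lq = 0.33

0.33


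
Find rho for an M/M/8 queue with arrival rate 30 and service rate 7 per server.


rho = lambda/(c*mu) = 30/(8*7) = 0.5357

0.5357


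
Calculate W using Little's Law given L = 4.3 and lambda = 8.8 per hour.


W = L / lambda = 4.3 / 8.8 = 0.4886 hours

0.4886 hours


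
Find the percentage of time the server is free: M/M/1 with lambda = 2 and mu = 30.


Idle fraction = (1 - rho) * 100 = (1 - 2/30) * 100 = 93.3%

93.3%


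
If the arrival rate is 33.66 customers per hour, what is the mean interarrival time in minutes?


Mean interarrival time = 60/lambda = 60/33.66 = 1.78 minutes

1.78 minutes


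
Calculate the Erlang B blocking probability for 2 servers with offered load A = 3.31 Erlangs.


B(N,A) = (A^N/N!) / sum(A^k/k!, k=0..N) with N=2, A=3.31 = 0.5597

0.5597


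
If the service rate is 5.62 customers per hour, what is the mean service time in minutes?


Mean service time = 60/mu = 60/5.62 = 10.68 minutes

10.68 minutes


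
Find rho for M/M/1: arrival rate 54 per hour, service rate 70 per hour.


rho = lambda/mu = 54/70 = 0.7714

0.7714


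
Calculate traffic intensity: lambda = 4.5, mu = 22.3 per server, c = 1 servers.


rho = lambda / (c * mu) = 4.5 / (1 * 22.3) = 0.2018

0.2018


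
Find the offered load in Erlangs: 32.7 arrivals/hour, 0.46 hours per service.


Offered load a = lambda * E[S] = 32.7 * 0.46 = 15.04 Erlangs

15.04 Erlangs


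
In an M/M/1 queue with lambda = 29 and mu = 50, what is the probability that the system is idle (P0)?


P0 = 1 - rho = 1 - 29/50 = 0.42

0.42


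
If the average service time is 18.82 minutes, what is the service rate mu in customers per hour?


mu = 60 / avg_service_time = 60 / 18.82 = 3.19 per hour

3.19 per hour


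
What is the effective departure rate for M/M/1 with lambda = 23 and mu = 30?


For a stable queue (lambda < mu), throughput = lambda = 23 per hour

23 per hour


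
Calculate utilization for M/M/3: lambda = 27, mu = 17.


rho = lambda/(c*mu) = 27/(3*17) = 0.5294

0.5294


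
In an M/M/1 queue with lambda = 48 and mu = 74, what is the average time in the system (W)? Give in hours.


W = 1/(mu - lambda) = 1/(74 - 48) = 0.0385 hours

0.0385 hours


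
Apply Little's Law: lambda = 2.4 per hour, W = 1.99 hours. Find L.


L = lambda * W = 2.4 * 1.99 = 4.78

4.78


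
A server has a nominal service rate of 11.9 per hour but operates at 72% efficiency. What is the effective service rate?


Effective rate = mu * efficiency = 11.9 * 0.72 = 8.57 per hour

8.57 per hour


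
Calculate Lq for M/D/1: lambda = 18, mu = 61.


M/D/1: Lq = rho^2 / (2*(1-rho)) where rho = 18/61; Lq = 0.06

0.06


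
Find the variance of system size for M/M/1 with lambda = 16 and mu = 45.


rho = 16/45; Var(N) = rho/(1-rho)^2 = 0.86

0.86


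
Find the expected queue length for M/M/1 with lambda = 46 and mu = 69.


rho = 46/69; Lq = rho^2/(1-rho) = 1.33

1.33


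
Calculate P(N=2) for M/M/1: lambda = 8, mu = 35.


rho = 8/35; P(n) = (1-rho)*rho^n = (1-8/35)*(8/35)^2 = 0.0403

0.0403


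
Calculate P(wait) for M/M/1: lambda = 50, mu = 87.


P(wait) = rho = lambda/mu = 50/87 = 0.5747

0.5747


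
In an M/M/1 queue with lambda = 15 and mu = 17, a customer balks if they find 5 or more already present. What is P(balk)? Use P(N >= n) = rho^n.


P(N >= 5) = rho^5 = (15/17)^5 = 0.5348

0.5348


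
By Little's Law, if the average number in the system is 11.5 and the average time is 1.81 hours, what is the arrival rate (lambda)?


lambda = L / W = 11.5 / 1.81 = 6.35 per hour

6.35 per hour


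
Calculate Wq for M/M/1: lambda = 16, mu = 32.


rho = 16/32; Wq = rho/(mu - lambda) = 0.0313 hours

0.0313 hours


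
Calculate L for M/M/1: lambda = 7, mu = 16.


rho = 7/16; L = rho/(1-rho) = 0.78

0.78


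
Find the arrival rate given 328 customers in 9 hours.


lambda = total arrivals / time = 328 / 9 = 36.44 per hour

36.44 per hour


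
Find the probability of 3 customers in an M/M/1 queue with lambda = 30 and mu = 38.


rho = 30/38; P(n) = (1-rho)*rho^n = (1-30/38)*(30/38)^3 = 0.1036

0.1036


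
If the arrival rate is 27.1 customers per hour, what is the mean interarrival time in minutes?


Mean interarrival time = 60/lambda = 60/27.1 = 2.21 minutes

2.21 minutes


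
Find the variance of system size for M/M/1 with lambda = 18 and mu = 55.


rho = 18/55; Var(N) = rho/(1-rho)^2 = 0.72

0.72


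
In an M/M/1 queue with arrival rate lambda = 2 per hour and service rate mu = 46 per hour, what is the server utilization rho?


rho = lambda/mu = 2/46 = 0.0435

0.0435


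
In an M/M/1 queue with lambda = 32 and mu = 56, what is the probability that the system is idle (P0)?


P0 = 1 - rho = 1 - 32/56 = 0.4286

0.4286


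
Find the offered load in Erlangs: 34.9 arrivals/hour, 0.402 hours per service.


Offered load a = lambda * E[S] = 34.9 * 0.402 = 14.03 Erlangs

14.03 Erlangs


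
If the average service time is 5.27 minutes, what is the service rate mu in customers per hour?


mu = 60 / avg_service_time = 60 / 5.27 = 11.39 per hour

11.39 per hour


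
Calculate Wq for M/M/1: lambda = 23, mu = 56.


rho = 23/56; Wq = rho/(mu - lambda) = 0.0124 hours

0.0124 hours


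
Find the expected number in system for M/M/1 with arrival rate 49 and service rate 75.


rho = 49/75; L = rho/(1-rho) = 1.88

1.88


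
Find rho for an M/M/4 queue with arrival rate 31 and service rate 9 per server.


rho = lambda/(c*mu) = 31/(4*9) = 0.8611

0.8611


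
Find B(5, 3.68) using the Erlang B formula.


B(N,A) = (A^N/N!) / sum(A^k/k!, k=0..N) with N=5, A=3.68 = 0.1703

0.1703


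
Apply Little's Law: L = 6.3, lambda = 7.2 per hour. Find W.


W = L / lambda = 6.3 / 7.2 = 0.875 hours

0.875 hours


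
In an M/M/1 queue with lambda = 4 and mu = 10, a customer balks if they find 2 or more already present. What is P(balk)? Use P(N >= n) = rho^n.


P(N >= 2) = rho^2 = (4/10)^2 = 0.16

0.16


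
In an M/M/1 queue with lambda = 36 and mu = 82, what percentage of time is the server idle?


Idle fraction = (1 - rho) * 100 = (1 - 36/82) * 100 = 56.1%

56.1%


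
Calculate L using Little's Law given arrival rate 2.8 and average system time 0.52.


L = lambda * W = 2.8 * 0.52 = 1.46

1.46


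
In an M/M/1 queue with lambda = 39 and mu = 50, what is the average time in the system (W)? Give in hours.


W = 1/(mu - lambda) = 1/(50 - 39) = 0.0909 hours

0.0909 hours


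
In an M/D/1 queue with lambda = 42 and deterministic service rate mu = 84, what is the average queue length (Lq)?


M/D/1: Lq = rho^2 / (2*(1-rho)) where rho = 42/84; Lq = 0.25

0.25


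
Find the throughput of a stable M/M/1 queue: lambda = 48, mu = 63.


For a stable queue (lambda < mu), throughput = lambda = 48 per hour

48 per hour


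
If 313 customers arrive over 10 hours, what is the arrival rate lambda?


lambda = total arrivals / time = 313 / 10 = 31.3 per hour

31.3 per hour


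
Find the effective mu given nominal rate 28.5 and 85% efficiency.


Effective rate = mu * efficiency = 28.5 * 0.85 = 24.23 per hour

24.23 per hour


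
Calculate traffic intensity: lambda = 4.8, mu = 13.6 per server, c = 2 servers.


rho = lambda / (c * mu) = 4.8 / (2 * 13.6) = 0.1765

0.1765


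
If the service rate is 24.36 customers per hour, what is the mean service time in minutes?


Mean service time = 60/mu = 60/24.36 = 2.46 minutes

2.46 minutes


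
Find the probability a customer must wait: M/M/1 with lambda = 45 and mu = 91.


P(wait) = rho = lambda/mu = 45/91 = 0.4945

0.4945


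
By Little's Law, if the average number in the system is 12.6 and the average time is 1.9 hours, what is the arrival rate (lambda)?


lambda = L / W = 12.6 / 1.9 = 6.63 per hour

6.63 per hour


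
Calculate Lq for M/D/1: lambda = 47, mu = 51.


M/D/1: Lq = rho^2 / (2*(1-rho)) where rho = 47/51; Lq = 5.41

5.41


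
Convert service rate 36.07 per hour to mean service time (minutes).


Mean service time = 60/mu = 60/36.07 = 1.66 minutes

1.66 minutes


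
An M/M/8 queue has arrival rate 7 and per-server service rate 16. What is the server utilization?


rho = lambda/(c*mu) = 7/(8*16) = 0.0547

0.0547


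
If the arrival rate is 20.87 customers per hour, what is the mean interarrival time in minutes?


Mean interarrival time = 60/lambda = 60/20.87 = 2.87 minutes

2.87 minutes


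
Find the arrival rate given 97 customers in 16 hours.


lambda = total arrivals / time = 97 / 16 = 6.06 per hour

6.06 per hour


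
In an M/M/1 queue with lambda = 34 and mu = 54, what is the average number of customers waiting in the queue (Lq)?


rho = 34/54; Lq = rho^2/(1-rho) = 1.07

1.07


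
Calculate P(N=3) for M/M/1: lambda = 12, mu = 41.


rho = 12/41; P(n) = (1-rho)*rho^n = (1-12/41)*(12/41)^3 = 0.0177

0.0177


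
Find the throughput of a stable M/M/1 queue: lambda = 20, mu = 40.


For a stable queue (lambda < mu), throughput = lambda = 20 per hour

20 per hour


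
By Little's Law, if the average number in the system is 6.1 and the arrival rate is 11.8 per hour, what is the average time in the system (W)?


W = L / lambda = 6.1 / 11.8 = 0.5169 hours

0.5169 hours


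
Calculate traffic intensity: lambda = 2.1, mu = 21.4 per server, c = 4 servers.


rho = lambda / (c * mu) = 2.1 / (4 * 21.4) = 0.0245

0.0245


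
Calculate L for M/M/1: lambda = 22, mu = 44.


rho = 22/44; L = rho/(1-rho) = 1.0

1.0


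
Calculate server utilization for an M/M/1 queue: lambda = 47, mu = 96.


rho = lambda/mu = 47/96 = 0.4896

0.4896


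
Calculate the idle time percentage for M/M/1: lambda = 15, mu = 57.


Idle fraction = (1 - rho) * 100 = (1 - 15/57) * 100 = 73.7%

73.7%


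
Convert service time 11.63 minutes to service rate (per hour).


mu = 60 / avg_service_time = 60 / 11.63 = 5.16 per hour

5.16 per hour


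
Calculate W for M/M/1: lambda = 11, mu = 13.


W = 1/(mu - lambda) = 1/(13 - 11) = 0.5 hours

0.5 hours


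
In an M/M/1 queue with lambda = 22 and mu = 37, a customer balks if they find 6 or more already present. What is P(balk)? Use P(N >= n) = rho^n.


P(N >= 6) = rho^6 = (22/37)^6 = 0.0442

0.0442


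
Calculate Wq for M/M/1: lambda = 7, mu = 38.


rho = 7/38; Wq = rho/(mu - lambda) = 0.0059 hours

0.0059 hours


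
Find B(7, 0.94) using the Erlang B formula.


B(N,A) = (A^N/N!) / sum(A^k/k!, k=0..N) with N=7, A=0.94 = 0.0001

0.0001


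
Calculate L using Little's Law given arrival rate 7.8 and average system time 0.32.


L = lambda * W = 7.8 * 0.32 = 2.5

2.5


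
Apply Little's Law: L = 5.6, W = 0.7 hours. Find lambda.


lambda = L / W = 5.6 / 0.7 = 8.0 per hour

8.0 per hour


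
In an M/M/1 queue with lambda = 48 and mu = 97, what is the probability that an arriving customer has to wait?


P(wait) = rho = lambda/mu = 48/97 = 0.4948

0.4948


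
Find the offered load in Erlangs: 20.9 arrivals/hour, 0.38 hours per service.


Offered load a = lambda * E[S] = 20.9 * 0.38 = 7.94 Erlangs

7.94 Erlangs


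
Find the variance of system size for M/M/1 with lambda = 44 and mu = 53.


rho = 44/53; Var(N) = rho/(1-rho)^2 = 28.79

28.79


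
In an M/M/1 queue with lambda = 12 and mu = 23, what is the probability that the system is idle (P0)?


P0 = 1 - rho = 1 - 12/23 = 0.4783

0.4783


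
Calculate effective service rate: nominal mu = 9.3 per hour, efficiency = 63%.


Effective rate = mu * efficiency = 9.3 * 0.63 = 5.86 per hour

5.86 per hour


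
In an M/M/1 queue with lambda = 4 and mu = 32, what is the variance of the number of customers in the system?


rho = 4/32; Var(N) = rho/(1-rho)^2 = 0.16

0.16


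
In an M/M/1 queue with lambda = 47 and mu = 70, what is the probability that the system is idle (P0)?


P0 = 1 - rho = 1 - 47/70 = 0.3286

0.3286


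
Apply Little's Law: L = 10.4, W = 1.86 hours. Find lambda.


lambda = L / W = 10.4 / 1.86 = 5.59 per hour

5.59 per hour


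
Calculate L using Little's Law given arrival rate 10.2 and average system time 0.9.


L = lambda * W = 10.2 * 0.9 = 9.18

9.18


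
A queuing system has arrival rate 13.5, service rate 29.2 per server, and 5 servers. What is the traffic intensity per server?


rho = lambda / (c * mu) = 13.5 / (5 * 29.2) = 0.0925

0.0925


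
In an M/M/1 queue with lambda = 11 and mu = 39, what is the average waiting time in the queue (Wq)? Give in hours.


rho = 11/39; Wq = rho/(mu - lambda) = 0.0101 hours

0.0101 hours


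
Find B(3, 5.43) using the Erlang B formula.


B(N,A) = (A^N/N!) / sum(A^k/k!, k=0..N) with N=3, A=5.43 = 0.5576

0.5576


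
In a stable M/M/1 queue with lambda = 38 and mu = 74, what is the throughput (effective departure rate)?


For a stable queue (lambda < mu), throughput = lambda = 38 per hour

38 per hour


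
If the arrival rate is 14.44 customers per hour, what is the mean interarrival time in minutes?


Mean interarrival time = 60/lambda = 60/14.44 = 4.16 minutes

4.16 minutes


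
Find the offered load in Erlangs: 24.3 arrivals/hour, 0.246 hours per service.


Offered load a = lambda * E[S] = 24.3 * 0.246 = 5.98 Erlangs

5.98 Erlangs


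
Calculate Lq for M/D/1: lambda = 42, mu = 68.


M/D/1: Lq = rho^2 / (2*(1-rho)) where rho = 42/68; Lq = 0.5

0.5


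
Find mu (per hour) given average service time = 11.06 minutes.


mu = 60 / avg_service_time = 60 / 11.06 = 5.42 per hour

5.42 per hour


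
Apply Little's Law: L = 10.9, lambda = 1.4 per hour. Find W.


W = L / lambda = 10.9 / 1.4 = 7.7857 hours

7.7857 hours


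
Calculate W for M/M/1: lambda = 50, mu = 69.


W = 1/(mu - lambda) = 1/(69 - 50) = 0.0526 hours

0.0526 hours


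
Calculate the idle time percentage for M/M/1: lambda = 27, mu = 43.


Idle fraction = (1 - rho) * 100 = (1 - 27/43) * 100 = 37.2%

37.2%


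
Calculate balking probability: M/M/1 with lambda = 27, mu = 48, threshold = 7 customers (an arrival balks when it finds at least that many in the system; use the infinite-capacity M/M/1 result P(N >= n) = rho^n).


P(N >= 7) = rho^7 = (27/48)^7 = 0.0178

0.0178


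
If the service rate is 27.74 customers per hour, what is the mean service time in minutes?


Mean service time = 60/mu = 60/27.74 = 2.16 minutes

2.16 minutes


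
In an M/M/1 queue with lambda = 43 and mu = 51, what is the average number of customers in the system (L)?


rho = 43/51; L = rho/(1-rho) = 5.38

5.38


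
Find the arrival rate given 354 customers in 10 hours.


lambda = total arrivals / time = 354 / 10 = 35.4 per hour

35.4 per hour


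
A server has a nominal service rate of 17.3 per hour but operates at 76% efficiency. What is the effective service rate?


Effective rate = mu * efficiency = 17.3 * 0.76 = 13.15 per hour

13.15 per hour


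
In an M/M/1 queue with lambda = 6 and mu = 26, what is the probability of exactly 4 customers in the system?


rho = 6/26; P(n) = (1-rho)*rho^n = (1-6/26)*(6/26)^4 = 0.0022

0.0022


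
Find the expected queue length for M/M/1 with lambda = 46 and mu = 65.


rho = 46/65; Lq = rho^2/(1-rho) = 1.71

1.71


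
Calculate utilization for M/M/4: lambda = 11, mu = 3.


rho = lambda/(c*mu) = 11/(4*3) = 0.9167

0.9167


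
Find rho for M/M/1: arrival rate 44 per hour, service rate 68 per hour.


rho = lambda/mu = 44/68 = 0.6471

0.6471


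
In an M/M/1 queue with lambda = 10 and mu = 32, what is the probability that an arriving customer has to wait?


P(wait) = rho = lambda/mu = 10/32 = 0.3125

0.3125


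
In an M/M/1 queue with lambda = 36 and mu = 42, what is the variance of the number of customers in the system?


rho = 36/42; Var(N) = rho/(1-rho)^2 = 42.0

42.0


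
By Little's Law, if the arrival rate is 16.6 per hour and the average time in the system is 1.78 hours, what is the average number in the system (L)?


L = lambda * W = 16.6 * 1.78 = 29.55

29.55


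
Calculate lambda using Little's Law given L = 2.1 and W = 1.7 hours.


lambda = L / W = 2.1 / 1.7 = 1.24 per hour

1.24 per hour


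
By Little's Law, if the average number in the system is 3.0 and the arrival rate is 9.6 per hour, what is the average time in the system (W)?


W = L / lambda = 3.0 / 9.6 = 0.3125 hours

0.3125 hours


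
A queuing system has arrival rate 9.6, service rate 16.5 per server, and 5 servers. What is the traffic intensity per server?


rho = lambda / (c * mu) = 9.6 / (5 * 16.5) = 0.1164

0.1164


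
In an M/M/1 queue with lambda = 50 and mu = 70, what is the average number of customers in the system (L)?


rho = 50/70; L = rho/(1-rho) = 2.5

2.5


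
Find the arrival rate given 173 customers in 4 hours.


lambda = total arrivals / time = 173 / 4 = 43.25 per hour

43.25 per hour


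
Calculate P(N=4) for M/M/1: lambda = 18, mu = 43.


rho = 18/43; P(n) = (1-rho)*rho^n = (1-18/43)*(18/43)^4 = 0.0179

0.0179


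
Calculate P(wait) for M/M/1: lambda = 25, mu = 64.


P(wait) = rho = lambda/mu = 25/64 = 0.3906

0.3906


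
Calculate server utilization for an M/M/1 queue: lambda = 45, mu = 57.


rho = lambda/mu = 45/57 = 0.7895

0.7895


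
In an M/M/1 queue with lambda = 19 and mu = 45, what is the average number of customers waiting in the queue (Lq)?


rho = 19/45; Lq = rho^2/(1-rho) = 0.31

0.31


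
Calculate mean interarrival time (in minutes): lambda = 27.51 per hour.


Mean interarrival time = 60/lambda = 60/27.51 = 2.18 minutes

2.18 minutes


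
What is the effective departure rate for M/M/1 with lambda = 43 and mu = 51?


For a stable queue (lambda < mu), throughput = lambda = 43 per hour

43 per hour


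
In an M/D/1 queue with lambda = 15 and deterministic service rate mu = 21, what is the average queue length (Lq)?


M/D/1: Lq = rho^2 / (2*(1-rho)) where rho = 15/21; Lq = 0.89

0.89


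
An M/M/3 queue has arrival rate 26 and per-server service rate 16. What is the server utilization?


rho = lambda/(c*mu) = 26/(3*16) = 0.5417

0.5417


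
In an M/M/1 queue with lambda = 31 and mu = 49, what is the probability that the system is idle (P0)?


P0 = 1 - rho = 1 - 31/49 = 0.3673

0.3673


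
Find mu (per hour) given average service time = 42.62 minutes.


mu = 60 / avg_service_time = 60 / 42.62 = 1.41 per hour

1.41 per hour


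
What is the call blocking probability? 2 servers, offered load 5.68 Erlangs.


B(N,A) = (A^N/N!) / sum(A^k/k!, k=0..N) with N=2, A=5.68 = 0.7072

0.7072


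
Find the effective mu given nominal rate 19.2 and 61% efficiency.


Effective rate = mu * efficiency = 19.2 * 0.61 = 11.71 per hour

11.71 per hour


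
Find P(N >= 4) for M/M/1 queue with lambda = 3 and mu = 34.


P(N >= 4) = rho^4 = (3/34)^4 = 0.0001

0.0001


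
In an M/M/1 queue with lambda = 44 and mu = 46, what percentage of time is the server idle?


Idle fraction = (1 - rho) * 100 = (1 - 44/46) * 100 = 4.3%

4.3%


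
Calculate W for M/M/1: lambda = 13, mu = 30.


W = 1/(mu - lambda) = 1/(30 - 13) = 0.0588 hours

0.0588 hours


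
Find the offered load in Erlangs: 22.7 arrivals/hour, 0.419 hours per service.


Offered load a = lambda * E[S] = 22.7 * 0.419 = 9.51 Erlangs

9.51 Erlangs


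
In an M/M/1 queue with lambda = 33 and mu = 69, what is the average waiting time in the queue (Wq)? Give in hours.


rho = 33/69; Wq = rho/(mu - lambda) = 0.0133 hours

0.0133 hours


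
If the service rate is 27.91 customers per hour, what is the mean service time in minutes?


Mean service time = 60/mu = 60/27.91 = 2.15 minutes

2.15 minutes


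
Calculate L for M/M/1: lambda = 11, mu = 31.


rho = 11/31; L = rho/(1-rho) = 0.55

0.55


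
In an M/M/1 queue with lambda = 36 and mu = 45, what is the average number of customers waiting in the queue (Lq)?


rho = 36/45; Lq = rho^2/(1-rho) = 3.2

3.2


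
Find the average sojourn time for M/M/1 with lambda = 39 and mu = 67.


W = 1/(mu - lambda) = 1/(67 - 39) = 0.0357 hours

0.0357 hours


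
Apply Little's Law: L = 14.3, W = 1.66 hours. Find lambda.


lambda = L / W = 14.3 / 1.66 = 8.61 per hour

8.61 per hour


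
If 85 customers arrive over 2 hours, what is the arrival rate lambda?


lambda = total arrivals / time = 85 / 2 = 42.5 per hour

42.5 per hour


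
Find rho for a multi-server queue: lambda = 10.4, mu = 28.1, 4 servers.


rho = lambda / (c * mu) = 10.4 / (4 * 28.1) = 0.0925

0.0925


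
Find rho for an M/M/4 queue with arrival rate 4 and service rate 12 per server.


rho = lambda/(c*mu) = 4/(4*12) = 0.0833

0.0833


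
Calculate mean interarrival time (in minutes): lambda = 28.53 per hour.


Mean interarrival time = 60/lambda = 60/28.53 = 2.1 minutes

2.1 minutes


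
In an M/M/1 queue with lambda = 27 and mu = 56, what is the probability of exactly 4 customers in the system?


rho = 27/56; P(n) = (1-rho)*rho^n = (1-27/56)*(27/56)^4 = 0.028

0.028


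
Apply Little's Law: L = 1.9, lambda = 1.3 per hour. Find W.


W = L / lambda = 1.9 / 1.3 = 1.4615 hours

1.4615 hours


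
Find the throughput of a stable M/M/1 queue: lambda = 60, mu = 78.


For a stable queue (lambda < mu), throughput = lambda = 60 per hour

60 per hour


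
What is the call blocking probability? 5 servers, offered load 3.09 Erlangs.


B(N,A) = (A^N/N!) / sum(A^k/k!, k=0..N) with N=5, A=3.09 = 0.1178

0.1178


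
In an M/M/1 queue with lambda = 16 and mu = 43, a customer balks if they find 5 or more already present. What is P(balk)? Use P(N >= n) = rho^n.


P(N >= 5) = rho^5 = (16/43)^5 = 0.0071

0.0071


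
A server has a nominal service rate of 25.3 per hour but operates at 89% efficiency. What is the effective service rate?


Effective rate = mu * efficiency = 25.3 * 0.89 = 22.52 per hour

22.52 per hour


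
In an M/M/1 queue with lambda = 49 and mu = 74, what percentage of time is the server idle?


Idle fraction = (1 - rho) * 100 = (1 - 49/74) * 100 = 33.8%

33.8%


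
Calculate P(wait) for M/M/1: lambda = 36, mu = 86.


P(wait) = rho = lambda/mu = 36/86 = 0.4186

0.4186


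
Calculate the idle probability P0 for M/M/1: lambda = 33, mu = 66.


P0 = 1 - rho = 1 - 33/66 = 0.5

0.5


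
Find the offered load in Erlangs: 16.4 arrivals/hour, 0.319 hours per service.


Offered load a = lambda * E[S] = 16.4 * 0.319 = 5.23 Erlangs

5.23 Erlangs


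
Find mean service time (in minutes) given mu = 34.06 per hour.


Mean service time = 60/mu = 60/34.06 = 1.76 minutes

1.76 minutes


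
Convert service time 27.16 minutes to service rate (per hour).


mu = 60 / avg_service_time = 60 / 27.16 = 2.21 per hour

2.21 per hour


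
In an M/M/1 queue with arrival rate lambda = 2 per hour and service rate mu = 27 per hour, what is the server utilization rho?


rho = lambda/mu = 2/27 = 0.0741

0.0741


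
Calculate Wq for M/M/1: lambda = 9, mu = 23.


rho = 9/23; Wq = rho/(mu - lambda) = 0.028 hours

0.028 hours


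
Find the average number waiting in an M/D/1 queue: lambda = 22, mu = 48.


M/D/1: Lq = rho^2 / (2*(1-rho)) where rho = 22/48; Lq = 0.19

0.19


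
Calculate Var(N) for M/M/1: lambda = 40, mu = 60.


rho = 40/60; Var(N) = rho/(1-rho)^2 = 6.0

6.0


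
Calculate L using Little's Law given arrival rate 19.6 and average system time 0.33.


L = lambda * W = 19.6 * 0.33 = 6.47

6.47


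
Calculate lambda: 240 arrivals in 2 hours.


lambda = total arrivals / time = 240 / 2 = 120.0 per hour

120.0 per hour


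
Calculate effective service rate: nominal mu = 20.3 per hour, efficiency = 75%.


Effective rate = mu * efficiency = 20.3 * 0.75 = 15.23 per hour

15.23 per hour


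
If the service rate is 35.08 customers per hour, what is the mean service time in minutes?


Mean service time = 60/mu = 60/35.08 = 1.71 minutes

1.71 minutes


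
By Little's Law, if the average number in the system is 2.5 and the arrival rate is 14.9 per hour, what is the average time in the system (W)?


W = L / lambda = 2.5 / 14.9 = 0.1678 hours

0.1678 hours


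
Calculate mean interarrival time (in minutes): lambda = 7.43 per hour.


Mean interarrival time = 60/lambda = 60/7.43 = 8.08 minutes

8.08 minutes


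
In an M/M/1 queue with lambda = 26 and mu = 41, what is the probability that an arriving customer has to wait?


P(wait) = rho = lambda/mu = 26/41 = 0.6341

0.6341


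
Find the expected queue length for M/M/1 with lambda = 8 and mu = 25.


rho = 8/25; Lq = rho^2/(1-rho) = 0.15

0.15


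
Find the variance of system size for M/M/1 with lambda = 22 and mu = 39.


rho = 22/39; Var(N) = rho/(1-rho)^2 = 2.97

2.97


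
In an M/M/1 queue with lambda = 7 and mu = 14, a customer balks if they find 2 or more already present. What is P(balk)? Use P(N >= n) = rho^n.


P(N >= 2) = rho^2 = (7/14)^2 = 0.25

0.25


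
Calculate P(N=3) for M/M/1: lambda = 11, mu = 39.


rho = 11/39; P(n) = (1-rho)*rho^n = (1-11/39)*(11/39)^3 = 0.0161

0.0161


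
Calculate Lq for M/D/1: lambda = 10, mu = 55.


M/D/1: Lq = rho^2 / (2*(1-rho)) where rho = 10/55; Lq = 0.02

0.02


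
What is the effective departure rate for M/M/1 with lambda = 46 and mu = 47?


For a stable queue (lambda < mu), throughput = lambda = 46 per hour

46 per hour


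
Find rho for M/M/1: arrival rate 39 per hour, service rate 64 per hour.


rho = lambda/mu = 39/64 = 0.6094

0.6094


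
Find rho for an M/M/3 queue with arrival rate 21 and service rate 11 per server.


rho = lambda/(c*mu) = 21/(3*11) = 0.6364

0.6364


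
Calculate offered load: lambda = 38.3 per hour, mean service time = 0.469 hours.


Offered load a = lambda * E[S] = 38.3 * 0.469 = 17.96 Erlangs

17.96 Erlangs


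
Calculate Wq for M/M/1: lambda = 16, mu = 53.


rho = 16/53; Wq = rho/(mu - lambda) = 0.0082 hours

0.0082 hours


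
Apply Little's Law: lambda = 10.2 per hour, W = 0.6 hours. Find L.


L = lambda * W = 10.2 * 0.6 = 6.12

6.12


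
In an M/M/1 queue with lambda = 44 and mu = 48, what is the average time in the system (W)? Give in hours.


W = 1/(mu - lambda) = 1/(48 - 44) = 0.25 hours

0.25 hours


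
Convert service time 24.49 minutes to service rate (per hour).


mu = 60 / avg_service_time = 60 / 24.49 = 2.45 per hour

2.45 per hour


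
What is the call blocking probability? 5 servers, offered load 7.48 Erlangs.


B(N,A) = (A^N/N!) / sum(A^k/k!, k=0..N) with N=5, A=7.48 = 0.4519

0.4519


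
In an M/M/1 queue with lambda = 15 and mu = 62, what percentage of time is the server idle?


Idle fraction = (1 - rho) * 100 = (1 - 15/62) * 100 = 75.8%

75.8%


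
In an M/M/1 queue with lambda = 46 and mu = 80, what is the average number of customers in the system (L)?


rho = 46/80; L = rho/(1-rho) = 1.35

1.35


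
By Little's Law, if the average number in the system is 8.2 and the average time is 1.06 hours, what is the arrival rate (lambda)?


lambda = L / W = 8.2 / 1.06 = 7.74 per hour

7.74 per hour


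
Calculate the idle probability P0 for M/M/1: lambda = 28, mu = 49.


P0 = 1 - rho = 1 - 28/49 = 0.4286

0.4286


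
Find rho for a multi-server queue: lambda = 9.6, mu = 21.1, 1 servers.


rho = lambda / (c * mu) = 9.6 / (1 * 21.1) = 0.455

0.455


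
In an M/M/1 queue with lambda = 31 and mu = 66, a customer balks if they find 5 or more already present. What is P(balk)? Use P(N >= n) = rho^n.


P(N >= 5) = rho^5 = (31/66)^5 = 0.0229

0.0229


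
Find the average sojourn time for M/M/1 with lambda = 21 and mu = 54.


W = 1/(mu - lambda) = 1/(54 - 21) = 0.0303 hours

0.0303 hours


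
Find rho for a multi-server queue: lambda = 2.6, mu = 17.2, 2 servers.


rho = lambda / (c * mu) = 2.6 / (2 * 17.2) = 0.0756

0.0756


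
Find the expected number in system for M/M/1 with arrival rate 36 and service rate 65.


rho = 36/65; L = rho/(1-rho) = 1.24

1.24


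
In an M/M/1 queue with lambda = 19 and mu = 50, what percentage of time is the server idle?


Idle fraction = (1 - rho) * 100 = (1 - 19/50) * 100 = 62.0%

62.0%


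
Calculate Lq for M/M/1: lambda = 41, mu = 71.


rho = 41/71; Lq = rho^2/(1-rho) = 0.79

0.79


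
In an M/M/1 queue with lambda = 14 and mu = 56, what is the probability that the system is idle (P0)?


P0 = 1 - rho = 1 - 14/56 = 0.75

0.75


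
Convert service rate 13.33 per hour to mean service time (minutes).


Mean service time = 60/mu = 60/13.33 = 4.5 minutes

4.5 minutes


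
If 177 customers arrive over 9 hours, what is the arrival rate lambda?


lambda = total arrivals / time = 177 / 9 = 19.67 per hour

19.67 per hour


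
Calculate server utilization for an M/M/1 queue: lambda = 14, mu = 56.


rho = lambda/mu = 14/56 = 0.25

0.25


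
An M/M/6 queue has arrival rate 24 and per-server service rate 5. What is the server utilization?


rho = lambda/(c*mu) = 24/(6*5) = 0.8

0.8


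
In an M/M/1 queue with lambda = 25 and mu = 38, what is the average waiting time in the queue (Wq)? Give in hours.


rho = 25/38; Wq = rho/(mu - lambda) = 0.0506 hours

0.0506 hours


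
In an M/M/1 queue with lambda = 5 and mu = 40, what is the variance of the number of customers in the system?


rho = 5/40; Var(N) = rho/(1-rho)^2 = 0.16

0.16


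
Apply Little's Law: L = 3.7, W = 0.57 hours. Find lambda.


lambda = L / W = 3.7 / 0.57 = 6.49 per hour

6.49 per hour


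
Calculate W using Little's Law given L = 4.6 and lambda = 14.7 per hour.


W = L / lambda = 4.6 / 14.7 = 0.3129 hours

0.3129 hours


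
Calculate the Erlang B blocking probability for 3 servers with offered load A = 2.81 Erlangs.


B(N,A) = (A^N/N!) / sum(A^k/k!, k=0..N) with N=3, A=2.81 = 0.3228

0.3228


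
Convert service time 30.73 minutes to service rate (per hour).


mu = 60 / avg_service_time = 60 / 30.73 = 1.95 per hour

1.95 per hour


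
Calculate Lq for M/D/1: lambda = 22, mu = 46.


M/D/1: Lq = rho^2 / (2*(1-rho)) where rho = 22/46; Lq = 0.22

0.22


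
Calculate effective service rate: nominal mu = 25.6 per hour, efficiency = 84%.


Effective rate = mu * efficiency = 25.6 * 0.84 = 21.5 per hour

21.5 per hour


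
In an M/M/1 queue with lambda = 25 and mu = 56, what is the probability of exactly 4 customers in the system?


rho = 25/56; P(n) = (1-rho)*rho^n = (1-25/56)*(25/56)^4 = 0.022

0.022


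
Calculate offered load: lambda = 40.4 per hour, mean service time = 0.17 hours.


Offered load a = lambda * E[S] = 40.4 * 0.17 = 6.87 Erlangs

6.87 Erlangs


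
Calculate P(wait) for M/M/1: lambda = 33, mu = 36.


P(wait) = rho = lambda/mu = 33/36 = 0.9167

0.9167


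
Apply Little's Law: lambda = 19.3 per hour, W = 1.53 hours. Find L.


L = lambda * W = 19.3 * 1.53 = 29.53

29.53


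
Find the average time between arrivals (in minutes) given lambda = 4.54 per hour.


Mean interarrival time = 60/lambda = 60/4.54 = 13.22 minutes

13.22 minutes


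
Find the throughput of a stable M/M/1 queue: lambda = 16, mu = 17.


For a stable queue (lambda < mu), throughput = lambda = 16 per hour

16 per hour


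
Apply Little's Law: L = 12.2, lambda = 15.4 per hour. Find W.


W = L / lambda = 12.2 / 15.4 = 0.7922 hours

0.7922 hours


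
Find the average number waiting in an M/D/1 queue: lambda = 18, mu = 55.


M/D/1: Lq = rho^2 / (2*(1-rho)) where rho = 18/55; Lq = 0.08

0.08


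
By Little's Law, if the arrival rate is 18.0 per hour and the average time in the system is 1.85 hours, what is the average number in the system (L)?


L = lambda * W = 18.0 * 1.85 = 33.3

33.3


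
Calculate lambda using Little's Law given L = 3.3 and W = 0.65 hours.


lambda = L / W = 3.3 / 0.65 = 5.08 per hour

5.08 per hour


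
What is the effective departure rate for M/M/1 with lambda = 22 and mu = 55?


For a stable queue (lambda < mu), throughput = lambda = 22 per hour

22 per hour


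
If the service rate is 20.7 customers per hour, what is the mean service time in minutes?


Mean service time = 60/mu = 60/20.7 = 2.9 minutes

2.9 minutes


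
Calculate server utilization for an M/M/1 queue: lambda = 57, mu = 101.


rho = lambda/mu = 57/101 = 0.5644

0.5644


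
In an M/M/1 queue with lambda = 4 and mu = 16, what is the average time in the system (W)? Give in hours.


W = 1/(mu - lambda) = 1/(16 - 4) = 0.0833 hours

0.0833 hours


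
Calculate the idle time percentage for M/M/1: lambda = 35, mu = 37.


Idle fraction = (1 - rho) * 100 = (1 - 35/37) * 100 = 5.4%

5.4%


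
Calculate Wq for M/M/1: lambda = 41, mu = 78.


rho = 41/78; Wq = rho/(mu - lambda) = 0.0142 hours

0.0142 hours


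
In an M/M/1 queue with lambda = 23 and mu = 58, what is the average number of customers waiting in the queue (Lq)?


rho = 23/58; Lq = rho^2/(1-rho) = 0.26

0.26


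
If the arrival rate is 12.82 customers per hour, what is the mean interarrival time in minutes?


Mean interarrival time = 60/lambda = 60/12.82 = 4.68 minutes

4.68 minutes


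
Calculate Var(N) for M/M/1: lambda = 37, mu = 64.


rho = 37/64; Var(N) = rho/(1-rho)^2 = 3.25

3.25


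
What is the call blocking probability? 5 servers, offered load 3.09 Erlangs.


B(N,A) = (A^N/N!) / sum(A^k/k!, k=0..N) with N=5, A=3.09 = 0.1178

0.1178


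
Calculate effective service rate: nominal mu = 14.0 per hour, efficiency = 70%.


Effective rate = mu * efficiency = 14.0 * 0.7 = 9.8 per hour

9.8 per hour


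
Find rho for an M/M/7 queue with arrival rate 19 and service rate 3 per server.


rho = lambda/(c*mu) = 19/(7*3) = 0.9048

0.9048


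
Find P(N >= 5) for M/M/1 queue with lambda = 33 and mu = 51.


P(N >= 5) = rho^5 = (33/51)^5 = 0.1134

0.1134


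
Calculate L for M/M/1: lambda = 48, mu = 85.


rho = 48/85; L = rho/(1-rho) = 1.3

1.3


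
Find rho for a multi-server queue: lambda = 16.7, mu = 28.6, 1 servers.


rho = lambda / (c * mu) = 16.7 / (1 * 28.6) = 0.5839

0.5839


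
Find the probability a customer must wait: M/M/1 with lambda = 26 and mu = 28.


P(wait) = rho = lambda/mu = 26/28 = 0.9286

0.9286


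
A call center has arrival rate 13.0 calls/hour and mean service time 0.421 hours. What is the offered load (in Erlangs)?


Offered load a = lambda * E[S] = 13.0 * 0.421 = 5.47 Erlangs

5.47 Erlangs


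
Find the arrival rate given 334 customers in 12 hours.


lambda = total arrivals / time = 334 / 12 = 27.83 per hour

27.83 per hour


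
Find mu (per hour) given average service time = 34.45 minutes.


mu = 60 / avg_service_time = 60 / 34.45 = 1.74 per hour

1.74 per hour


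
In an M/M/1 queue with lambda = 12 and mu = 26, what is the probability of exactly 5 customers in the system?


rho = 12/26; P(n) = (1-rho)*rho^n = (1-12/26)*(12/26)^5 = 0.0113

0.0113


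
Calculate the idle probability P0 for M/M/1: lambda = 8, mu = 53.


P0 = 1 - rho = 1 - 8/53 = 0.8491

0.8491


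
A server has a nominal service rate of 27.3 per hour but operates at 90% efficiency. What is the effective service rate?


Effective rate = mu * efficiency = 27.3 * 0.9 = 24.57 per hour

24.57 per hour


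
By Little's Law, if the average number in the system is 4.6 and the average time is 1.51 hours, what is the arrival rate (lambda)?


lambda = L / W = 4.6 / 1.51 = 3.05 per hour

3.05 per hour


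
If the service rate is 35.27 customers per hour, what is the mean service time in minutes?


Mean service time = 60/mu = 60/35.27 = 1.7 minutes

1.7 minutes


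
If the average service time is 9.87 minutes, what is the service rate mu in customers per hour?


mu = 60 / avg_service_time = 60 / 9.87 = 6.08 per hour

6.08 per hour


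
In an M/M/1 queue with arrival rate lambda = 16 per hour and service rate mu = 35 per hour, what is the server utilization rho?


rho = lambda/mu = 16/35 = 0.4571

0.4571


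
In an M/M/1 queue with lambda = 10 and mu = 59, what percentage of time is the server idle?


Idle fraction = (1 - rho) * 100 = (1 - 10/59) * 100 = 83.1%

83.1%


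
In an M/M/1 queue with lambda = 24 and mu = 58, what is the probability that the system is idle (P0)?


P0 = 1 - rho = 1 - 24/58 = 0.5862

0.5862


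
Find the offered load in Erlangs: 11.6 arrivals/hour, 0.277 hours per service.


Offered load a = lambda * E[S] = 11.6 * 0.277 = 3.21 Erlangs

3.21 Erlangs


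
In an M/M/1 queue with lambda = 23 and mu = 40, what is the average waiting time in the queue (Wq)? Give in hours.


rho = 23/40; Wq = rho/(mu - lambda) = 0.0338 hours

0.0338 hours


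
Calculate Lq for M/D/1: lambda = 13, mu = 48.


M/D/1: Lq = rho^2 / (2*(1-rho)) where rho = 13/48; Lq = 0.05

0.05
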